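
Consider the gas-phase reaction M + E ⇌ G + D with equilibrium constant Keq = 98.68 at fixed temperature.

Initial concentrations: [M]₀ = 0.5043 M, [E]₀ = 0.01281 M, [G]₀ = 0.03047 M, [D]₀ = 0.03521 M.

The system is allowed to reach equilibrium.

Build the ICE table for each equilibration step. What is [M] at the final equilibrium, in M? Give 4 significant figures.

[M]_eq = 0.4915 M

Q₀ = 0.1661 vs Keq = 98.68 ⇒ Q<K, forward
Step 1:
                  M         E         G         D
  I          0.5043   0.01281   0.03047   0.03521
  C        -0.01277  -0.01277   0.01277   0.01277
  E          0.4915 4.2767e-05   0.04324   0.04798
  solve Keq expr → x = 0.01277; check Q = 98.68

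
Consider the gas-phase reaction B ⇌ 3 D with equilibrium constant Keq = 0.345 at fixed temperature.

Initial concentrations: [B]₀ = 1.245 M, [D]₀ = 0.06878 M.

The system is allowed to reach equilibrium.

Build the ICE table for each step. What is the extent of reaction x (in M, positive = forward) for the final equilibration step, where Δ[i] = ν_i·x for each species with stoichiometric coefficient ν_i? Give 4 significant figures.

Q₀ = 2.6135e-04 vs Keq = 0.345 ⇒ Q<K, forward
Step 1:
                    B           D
  Initial       1.245     0.06878
  Change      -0.2133      0.6399
  Equil         1.032      0.7087
  solve Keq expr → x = 0.2133; check Q = 0.345

x = 0.2133 M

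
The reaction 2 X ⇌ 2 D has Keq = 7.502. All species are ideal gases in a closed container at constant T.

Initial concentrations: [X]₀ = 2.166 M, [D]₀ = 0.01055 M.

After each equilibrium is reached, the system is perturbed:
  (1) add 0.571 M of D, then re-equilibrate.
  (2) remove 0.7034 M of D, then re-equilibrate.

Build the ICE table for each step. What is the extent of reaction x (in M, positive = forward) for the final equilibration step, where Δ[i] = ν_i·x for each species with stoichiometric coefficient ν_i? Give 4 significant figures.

x = 0.09406 M

Q₀ = 2.3724e-05 vs Keq = 7.502 ⇒ Q<K, forward
Step 1:
                  X         D
  I           2.166   0.01055
  C          -1.584     1.584
  E          0.5821     1.594
  solve Keq expr → x = 0.7919; check Q = 7.502
Then add 0.571 M of D.
Step 2:
                  X         D
  I          0.5821     2.165
  C          0.1527   -0.1527
  E          0.7348     2.013
  solve Keq expr → x = -0.07636; check Q = 7.502
Then remove 0.7034 M of D.
Step 3:
                  X         D
  I          0.7348     1.309
  C         -0.1881    0.1881
  E          0.5467     1.497
  solve Keq expr → x = 0.09406; check Q = 7.502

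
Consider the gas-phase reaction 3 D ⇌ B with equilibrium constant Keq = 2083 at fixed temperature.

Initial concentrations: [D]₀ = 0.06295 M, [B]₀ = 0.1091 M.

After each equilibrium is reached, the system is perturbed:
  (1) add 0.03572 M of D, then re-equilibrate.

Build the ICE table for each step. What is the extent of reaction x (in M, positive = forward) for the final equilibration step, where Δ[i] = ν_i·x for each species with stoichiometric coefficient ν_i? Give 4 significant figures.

x = 0.0115 M

Q₀ = 437.4 vs Keq = 2083 ⇒ Q<K, forward
Step 1:
                  D         B
  init      0.06295    0.1091
  Δ        -0.02462  0.008207
  eq        0.03833    0.1173
  solve Keq expr → x = 0.008207; check Q = 2083
Then add 0.03572 M of D.
Step 2:
                  D         B
  init      0.07405    0.1173
  Δ        -0.03451    0.0115
  eq        0.03954    0.1288
  solve Keq expr → x = 0.0115; check Q = 2083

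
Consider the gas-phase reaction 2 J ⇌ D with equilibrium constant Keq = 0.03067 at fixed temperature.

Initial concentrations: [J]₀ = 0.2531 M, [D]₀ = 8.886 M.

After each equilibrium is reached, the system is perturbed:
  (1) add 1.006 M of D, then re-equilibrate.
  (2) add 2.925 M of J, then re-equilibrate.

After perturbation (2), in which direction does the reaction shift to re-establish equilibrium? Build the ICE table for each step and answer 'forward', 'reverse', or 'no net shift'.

Direction: forward

Q₀ = 138.7 vs Keq = 0.03067 ⇒ Q>K, reverse
Step 1:
                  J         D
  I          0.2531     8.886
  C           10.58    -5.289
  E           10.83     3.597
  solve Keq expr → x = -5.289; check Q = 0.03067
Then add 1.006 M of D.
Step 2:
                  J         D
  I           10.83     4.603
  C          0.8452   -0.4226
  E           11.68     4.181
  solve Keq expr → x = -0.4226; check Q = 0.03067
Then add 2.925 M of J.
Step 3:
                  J         D
  I            14.6     4.181
  C          -1.757    0.8784
  E           12.84     5.059
  solve Keq expr → x = 0.8784; check Q = 0.03067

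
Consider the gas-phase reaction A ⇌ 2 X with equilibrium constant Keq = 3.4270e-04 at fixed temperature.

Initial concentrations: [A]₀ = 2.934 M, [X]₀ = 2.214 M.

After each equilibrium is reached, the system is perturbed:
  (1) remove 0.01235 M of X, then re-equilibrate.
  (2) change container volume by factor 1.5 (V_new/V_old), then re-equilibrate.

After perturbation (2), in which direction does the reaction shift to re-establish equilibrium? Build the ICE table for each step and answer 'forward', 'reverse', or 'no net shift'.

Q₀ = 1.671 vs Keq = 3.4270e-04 ⇒ Q>K, reverse
Step 1:
                    A           X
  init          2.934       2.214
  Δ             1.088      -2.177
  eq            4.022     0.03713
  solve Keq expr → x = -1.088; check Q = 3.4270e-04
Then remove 0.01235 M of X.
Step 2:
                    A           X
  init          4.022     0.02478
  Δ         -0.006161     0.01232
  eq            4.016      0.0371
  solve Keq expr → x = 0.006161; check Q = 3.4270e-04
Then change container volume by factor 1.5 (V_new/V_old).
Step 3:
                    A           X
  init          2.678     0.02473
  Δ         -0.002771    0.005543
  eq            2.675     0.03028
  solve Keq expr → x = 0.002771; check Q = 3.4270e-04

Direction: forward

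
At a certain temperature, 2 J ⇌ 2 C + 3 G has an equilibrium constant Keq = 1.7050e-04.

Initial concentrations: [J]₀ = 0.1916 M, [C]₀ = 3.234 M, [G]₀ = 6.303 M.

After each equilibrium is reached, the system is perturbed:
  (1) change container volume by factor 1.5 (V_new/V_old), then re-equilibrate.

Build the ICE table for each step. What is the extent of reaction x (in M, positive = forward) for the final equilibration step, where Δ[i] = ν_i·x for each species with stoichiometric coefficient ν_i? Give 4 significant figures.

x = 0.006322 M

Q₀ = 7.1340e+04 vs Keq = 1.7050e-04 ⇒ Q>K, reverse
Step 1:
                  J         C         G
  I          0.1916     3.234     6.303
  C            3.21     -3.21    -4.814
  E           3.401   0.02445     1.489
  solve Keq expr → x = -1.605; check Q = 1.7050e-04
Then change container volume by factor 1.5 (V_new/V_old).
Step 2:
                  J         C         G
  I           2.267    0.0163    0.9925
  C        -0.01264   0.01264   0.01897
  E           2.255   0.02894     1.011
  solve Keq expr → x = 0.006322; check Q = 1.7050e-04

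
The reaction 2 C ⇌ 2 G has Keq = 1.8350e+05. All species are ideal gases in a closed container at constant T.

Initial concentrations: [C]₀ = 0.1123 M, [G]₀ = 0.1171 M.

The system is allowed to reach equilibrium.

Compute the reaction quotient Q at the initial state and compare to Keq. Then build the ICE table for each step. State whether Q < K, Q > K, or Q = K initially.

Q₀ = 1.087 vs Keq = 1.8350e+05 ⇒ Q<K, forward
Step 1:
                    C           G
  I            0.1123      0.1171
  C           -0.1118      0.1118
  E        5.3427e-04      0.2289
  solve Keq expr → x = 0.05588; check Q = 1.8350e+05

Q₀ = 1.087; Q < K (proceeds forward)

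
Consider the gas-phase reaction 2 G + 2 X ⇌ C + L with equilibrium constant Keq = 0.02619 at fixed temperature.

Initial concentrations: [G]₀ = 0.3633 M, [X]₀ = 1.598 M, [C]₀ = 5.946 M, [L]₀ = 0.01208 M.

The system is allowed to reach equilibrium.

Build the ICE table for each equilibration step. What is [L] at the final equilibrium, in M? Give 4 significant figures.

[L]_eq = 0.001705 M

Q₀ = 0.2131 vs Keq = 0.02619 ⇒ Q>K, reverse
Step 1:
                   G          X          C          L
  I           0.3633      1.598      5.946    0.01208
  C          0.02075    0.02075   -0.01037   -0.01037
  E            0.384      1.619      5.936   0.001705
  solve Keq expr → x = -0.01037; check Q = 0.02619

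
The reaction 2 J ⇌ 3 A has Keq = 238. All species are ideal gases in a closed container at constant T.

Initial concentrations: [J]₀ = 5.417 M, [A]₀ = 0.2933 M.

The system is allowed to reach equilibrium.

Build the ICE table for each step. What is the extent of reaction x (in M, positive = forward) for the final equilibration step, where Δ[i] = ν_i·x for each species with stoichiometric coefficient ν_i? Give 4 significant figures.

Q₀ = 8.5984e-04 vs Keq = 238 ⇒ Q<K, forward
Step 1:
                    J           A
  init          5.417      0.2933
  Δ            -4.287        6.43
  eq             1.13       6.724
  solve Keq expr → x = 2.143; check Q = 238

x = 2.143 M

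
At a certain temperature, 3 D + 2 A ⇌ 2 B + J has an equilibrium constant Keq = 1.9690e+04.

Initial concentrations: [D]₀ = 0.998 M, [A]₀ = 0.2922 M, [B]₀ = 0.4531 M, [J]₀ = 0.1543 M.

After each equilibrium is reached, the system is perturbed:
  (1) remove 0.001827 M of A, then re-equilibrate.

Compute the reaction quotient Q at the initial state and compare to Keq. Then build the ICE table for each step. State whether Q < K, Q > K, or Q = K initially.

Q₀ = 0.3733; Q < K (proceeds forward)

Q₀ = 0.3733 vs Keq = 1.9690e+04 ⇒ Q<K, forward
Step 1:
                    D           A           B           J
  Initial       0.998      0.2922      0.4531      0.1543
  Change      -0.4283     -0.2855      0.2855      0.1428
  Equil        0.5697    0.006672      0.7386      0.2971
  solve Keq expr → x = 0.1428; check Q = 1.9690e+04
Then remove 0.001827 M of A.
Step 2:
                    D           A           B           J
  Initial      0.5697    0.004845      0.7386      0.2971
  Change     0.002633    0.001755   -0.001755 -8.7774e-04
  Equil        0.5723      0.0066      0.7369      0.2962
  solve Keq expr → x = -8.7774e-04; check Q = 1.9690e+04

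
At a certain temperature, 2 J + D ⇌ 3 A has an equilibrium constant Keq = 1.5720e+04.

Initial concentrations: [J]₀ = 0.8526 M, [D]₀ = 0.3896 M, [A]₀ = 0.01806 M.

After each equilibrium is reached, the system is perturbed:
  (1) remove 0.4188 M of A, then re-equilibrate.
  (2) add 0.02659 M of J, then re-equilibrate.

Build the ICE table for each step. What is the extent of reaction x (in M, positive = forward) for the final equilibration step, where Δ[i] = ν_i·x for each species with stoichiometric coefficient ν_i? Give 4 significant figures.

x = 0.001585 M

Q₀ = 2.0799e-05 vs Keq = 1.5720e+04 ⇒ Q<K, forward
Step 1:
                  J         D         A
  I          0.8526    0.3896   0.01806
  C         -0.7575   -0.3788     1.136
  E         0.09506   0.01083     1.154
  solve Keq expr → x = 0.3788; check Q = 1.5720e+04
Then remove 0.4188 M of A.
Step 2:
                  J         D         A
  I         0.09506   0.01083    0.7356
  C        -0.01342  -0.00671   0.02013
  E         0.08164  0.004119    0.7557
  solve Keq expr → x = 0.00671; check Q = 1.5720e+04
Then add 0.02659 M of J.
Step 3:
                  J         D         A
  I          0.1082  0.004119    0.7557
  C       -0.003169 -0.001585  0.004754
  E          0.1051  0.002535    0.7605
  solve Keq expr → x = 0.001585; check Q = 1.5720e+04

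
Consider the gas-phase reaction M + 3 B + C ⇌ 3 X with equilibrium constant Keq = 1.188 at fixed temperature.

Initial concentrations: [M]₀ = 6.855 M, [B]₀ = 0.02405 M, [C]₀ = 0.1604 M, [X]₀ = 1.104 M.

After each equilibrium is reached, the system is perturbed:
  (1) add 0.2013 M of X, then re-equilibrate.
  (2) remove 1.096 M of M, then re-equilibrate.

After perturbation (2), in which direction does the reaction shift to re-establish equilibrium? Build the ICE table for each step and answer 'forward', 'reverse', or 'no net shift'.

Q₀ = 8.7973e+04 vs Keq = 1.188 ⇒ Q>K, reverse
Step 1:
                  M         B         C         X
  I           6.855   0.02405    0.1604     1.104
  C          0.1505    0.4514    0.1505   -0.4514
  E           7.005    0.4754    0.3109    0.6526
  solve Keq expr → x = -0.1505; check Q = 1.188
Then add 0.2013 M of X.
Step 2:
                  M         B         C         X
  I           7.005    0.4754    0.3109    0.8539
  C         0.02533     0.076   0.02533    -0.076
  E           7.031    0.5514    0.3362    0.7779
  solve Keq expr → x = -0.02533; check Q = 1.188
Then remove 1.096 M of M.
Step 3:
                  M         B         C         X
  I           5.935    0.5514    0.3362    0.7779
  C        0.005485   0.01646  0.005485  -0.01646
  E            5.94    0.5679    0.3417    0.7615
  solve Keq expr → x = -0.005485; check Q = 1.188

Direction: reverse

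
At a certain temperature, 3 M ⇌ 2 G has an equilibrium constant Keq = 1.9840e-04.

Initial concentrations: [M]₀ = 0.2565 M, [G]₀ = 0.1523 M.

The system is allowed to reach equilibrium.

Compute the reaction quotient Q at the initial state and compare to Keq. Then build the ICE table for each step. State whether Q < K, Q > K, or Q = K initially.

Q₀ = 1.374 vs Keq = 1.9840e-04 ⇒ Q>K, reverse
Step 1:
                    M           G
  I            0.2565      0.1523
  C            0.2215     -0.1476
  E             0.478    0.004654
  solve Keq expr → x = -0.07382; check Q = 1.9840e-04

Q₀ = 1.374; Q > K (proceeds reverse)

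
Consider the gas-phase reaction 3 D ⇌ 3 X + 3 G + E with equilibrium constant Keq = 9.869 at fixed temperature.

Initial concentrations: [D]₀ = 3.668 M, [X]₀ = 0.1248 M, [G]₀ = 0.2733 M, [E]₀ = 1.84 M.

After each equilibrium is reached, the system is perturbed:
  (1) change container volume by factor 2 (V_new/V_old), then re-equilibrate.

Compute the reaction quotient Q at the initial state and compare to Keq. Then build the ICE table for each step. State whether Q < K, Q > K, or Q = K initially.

Q₀ = 1.4794e-06; Q < K (proceeds forward)

Q₀ = 1.4794e-06 vs Keq = 9.869 ⇒ Q<K, forward
Step 1:
                   D          X          G          E
  init         3.668     0.1248     0.2733       1.84
  Δ           -1.618      1.618      1.618     0.5392
  eq            2.05      1.742      1.891      2.379
  solve Keq expr → x = 0.5392; check Q = 9.869
Then change container volume by factor 2 (V_new/V_old).
Step 2:
                   D          X          G          E
  init         1.025     0.8712     0.9454       1.19
  Δ          -0.2935     0.2935     0.2935    0.09782
  eq          0.7318      1.165      1.239      1.287
  solve Keq expr → x = 0.09782; check Q = 9.869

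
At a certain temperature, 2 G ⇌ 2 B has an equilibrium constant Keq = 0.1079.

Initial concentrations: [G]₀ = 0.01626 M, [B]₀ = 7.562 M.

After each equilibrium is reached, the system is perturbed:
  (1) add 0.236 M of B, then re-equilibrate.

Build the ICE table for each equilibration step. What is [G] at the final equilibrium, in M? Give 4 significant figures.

[G]_eq = 5.882 M

Q₀ = 2.1629e+05 vs Keq = 0.1079 ⇒ Q>K, reverse
Step 1:
                    G           B
  init        0.01626       7.562
  Δ             5.688      -5.688
  eq            5.704       1.874
  solve Keq expr → x = -2.844; check Q = 0.1079
Then add 0.236 M of B.
Step 2:
                    G           B
  init          5.704        2.11
  Δ            0.1776     -0.1776
  eq            5.882       1.932
  solve Keq expr → x = -0.08882; check Q = 0.1079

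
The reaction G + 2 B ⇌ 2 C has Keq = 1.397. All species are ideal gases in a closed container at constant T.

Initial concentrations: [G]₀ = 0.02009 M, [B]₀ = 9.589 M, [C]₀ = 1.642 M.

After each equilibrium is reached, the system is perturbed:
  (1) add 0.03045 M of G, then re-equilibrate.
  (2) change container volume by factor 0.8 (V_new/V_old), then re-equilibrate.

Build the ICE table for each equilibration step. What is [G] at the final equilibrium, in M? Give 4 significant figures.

Q₀ = 1.46 vs Keq = 1.397 ⇒ Q>K, reverse
Step 1:
                    G           B           C
  I           0.02009       9.589       1.642
  C        8.4877e-04    0.001698   -0.001698
  E           0.02094       9.591        1.64
  solve Keq expr → x = -8.4877e-04; check Q = 1.397
Then add 0.03045 M of G.
Step 2:
                    G           B           C
  I           0.05139       9.591        1.64
  C          -0.02869    -0.05738     0.05738
  E            0.0227       9.533       1.698
  solve Keq expr → x = 0.02869; check Q = 1.397
Then change container volume by factor 0.8 (V_new/V_old).
Step 3:
                    G           B           C
  I           0.02838       11.92       2.122
  C         -0.005402     -0.0108      0.0108
  E           0.02297       11.91       2.133
  solve Keq expr → x = 0.005402; check Q = 1.397

[G]_eq = 0.02297 M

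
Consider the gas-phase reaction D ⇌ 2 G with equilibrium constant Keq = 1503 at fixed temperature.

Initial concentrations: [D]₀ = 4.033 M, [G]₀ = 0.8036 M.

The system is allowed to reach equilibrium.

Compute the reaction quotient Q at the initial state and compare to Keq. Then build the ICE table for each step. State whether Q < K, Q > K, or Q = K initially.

Q₀ = 0.1601; Q < K (proceeds forward)

Q₀ = 0.1601 vs Keq = 1503 ⇒ Q<K, forward
Step 1:
                   D          G
  init         4.033     0.8036
  Δ           -3.982      7.964
  eq         0.05114      8.767
  solve Keq expr → x = 3.982; check Q = 1503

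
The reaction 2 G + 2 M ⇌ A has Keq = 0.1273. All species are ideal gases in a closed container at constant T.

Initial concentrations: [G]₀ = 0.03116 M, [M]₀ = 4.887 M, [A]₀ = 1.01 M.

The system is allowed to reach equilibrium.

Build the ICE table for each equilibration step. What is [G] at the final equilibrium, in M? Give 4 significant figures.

[G]_eq = 0.4683 M

Q₀ = 43.56 vs Keq = 0.1273 ⇒ Q>K, reverse
Step 1:
                  G         M         A
  Initial   0.03116     4.887      1.01
  Change     0.4372    0.4372   -0.2186
  Equil      0.4683     5.324    0.7914
  solve Keq expr → x = -0.2186; check Q = 0.1273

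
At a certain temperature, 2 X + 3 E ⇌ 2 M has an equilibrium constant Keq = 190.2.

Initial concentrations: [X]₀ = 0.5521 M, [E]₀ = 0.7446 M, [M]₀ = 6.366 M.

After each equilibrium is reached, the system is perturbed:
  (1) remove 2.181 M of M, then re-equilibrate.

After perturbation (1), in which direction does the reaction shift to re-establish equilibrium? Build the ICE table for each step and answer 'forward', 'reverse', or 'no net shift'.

Q₀ = 322.1 vs Keq = 190.2 ⇒ Q>K, reverse
Step 1:
                  X         E         M
  Initial    0.5521    0.7446     6.366
  Change    0.05546   0.08318  -0.05546
  Equil      0.6076    0.8278     6.311
  solve Keq expr → x = -0.02773; check Q = 190.2
Then remove 2.181 M of M.
Step 2:
                  X         E         M
  Initial    0.6076    0.8278      4.13
  Change   -0.08539   -0.1281   0.08539
  Equil      0.5222    0.6997     4.215
  solve Keq expr → x = 0.04269; check Q = 190.2

Direction: forward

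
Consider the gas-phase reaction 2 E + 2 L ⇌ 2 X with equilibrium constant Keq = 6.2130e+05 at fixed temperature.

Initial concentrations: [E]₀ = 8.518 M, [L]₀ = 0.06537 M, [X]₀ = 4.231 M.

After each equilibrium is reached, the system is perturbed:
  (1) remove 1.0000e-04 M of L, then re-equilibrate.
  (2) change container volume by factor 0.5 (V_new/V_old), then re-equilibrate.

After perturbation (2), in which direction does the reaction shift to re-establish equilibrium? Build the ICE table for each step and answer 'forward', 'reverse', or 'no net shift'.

Direction: forward

Q₀ = 57.74 vs Keq = 6.2130e+05 ⇒ Q<K, forward
Step 1:
                  E         L         X
  init        8.518   0.06537     4.231
  Δ        -0.06473  -0.06473   0.06473
  eq          8.453 6.4470e-04     4.296
  solve Keq expr → x = 0.03236; check Q = 6.2130e+05
Then remove 1.0000e-04 M of L.
Step 2:
                  E         L         X
  init        8.453 5.4470e-04     4.296
  Δ       9.9977e-05 9.9977e-05 -9.9977e-05
  eq          8.453 6.4468e-04     4.296
  solve Keq expr → x = -4.9989e-05; check Q = 6.2130e+05
Then change container volume by factor 0.5 (V_new/V_old).
Step 3:
                  E         L         X
  init        16.91  0.001289     8.591
  Δ       -6.4461e-04 -6.4461e-04 6.4461e-04
  eq          16.91 6.4476e-04     8.592
  solve Keq expr → x = 3.2230e-04; check Q = 6.2130e+05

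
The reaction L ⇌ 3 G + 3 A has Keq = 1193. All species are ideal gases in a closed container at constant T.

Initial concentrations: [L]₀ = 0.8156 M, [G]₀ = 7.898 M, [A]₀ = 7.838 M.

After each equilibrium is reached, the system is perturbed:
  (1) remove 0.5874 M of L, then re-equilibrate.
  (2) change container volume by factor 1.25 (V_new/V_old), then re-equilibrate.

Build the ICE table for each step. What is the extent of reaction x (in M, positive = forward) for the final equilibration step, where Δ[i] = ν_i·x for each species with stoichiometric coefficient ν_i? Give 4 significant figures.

x = 0.168 M

Q₀ = 2.9086e+05 vs Keq = 1193 ⇒ Q>K, reverse
Step 1:
                  L         G         A
  Initial    0.8156     7.898     7.838
  Change      1.385    -4.154    -4.154
  Equil         2.2     3.744     3.684
  solve Keq expr → x = -1.385; check Q = 1193
Then remove 0.5874 M of L.
Step 2:
                  L         G         A
  Initial     1.613     3.744     3.684
  Change    0.05577   -0.1673   -0.1673
  Equil       1.669     3.577     3.517
  solve Keq expr → x = -0.05577; check Q = 1193
Then change container volume by factor 1.25 (V_new/V_old).
Step 3:
                  L         G         A
  Initial     1.335     2.862     2.814
  Change     -0.168    0.5041    0.5041
  Equil       1.167     3.366     3.318
  solve Keq expr → x = 0.168; check Q = 1193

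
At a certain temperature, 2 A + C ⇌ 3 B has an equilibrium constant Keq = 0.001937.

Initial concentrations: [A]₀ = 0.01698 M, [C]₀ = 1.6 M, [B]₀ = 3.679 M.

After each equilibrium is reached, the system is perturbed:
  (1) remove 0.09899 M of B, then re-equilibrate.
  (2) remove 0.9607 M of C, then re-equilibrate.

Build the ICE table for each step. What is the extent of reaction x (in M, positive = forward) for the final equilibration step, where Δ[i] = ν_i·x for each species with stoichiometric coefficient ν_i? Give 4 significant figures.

Q₀ = 1.0794e+05 vs Keq = 0.001937 ⇒ Q>K, reverse
Step 1:
                   A          C          B
  init       0.01698        1.6      3.679
  Δ            2.252      1.126     -3.378
  eq           2.269      2.726     0.3007
  solve Keq expr → x = -1.126; check Q = 0.001937
Then remove 0.09899 M of B.
Step 2:
                   A          C          B
  init         2.269      2.726     0.2017
  Δ          -0.0616    -0.0308    0.09241
  eq           2.208      2.695     0.2941
  solve Keq expr → x = 0.0308; check Q = 0.001937
Then remove 0.9607 M of C.
Step 3:
                   A          C          B
  init         2.208      1.735     0.2941
  Δ           0.0251    0.01255   -0.03765
  eq           2.233      1.747     0.2565
  solve Keq expr → x = -0.01255; check Q = 0.001937

x = -0.01255 M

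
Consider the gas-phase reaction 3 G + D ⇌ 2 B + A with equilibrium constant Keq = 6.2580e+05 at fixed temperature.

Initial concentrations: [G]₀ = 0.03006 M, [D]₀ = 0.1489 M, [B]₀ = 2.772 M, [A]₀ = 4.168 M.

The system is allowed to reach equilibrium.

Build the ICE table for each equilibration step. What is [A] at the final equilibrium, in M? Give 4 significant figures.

[A]_eq = 4.155 M

Q₀ = 7.9187e+06 vs Keq = 6.2580e+05 ⇒ Q>K, reverse
Step 1:
                   G          D          B          A
  init       0.03006     0.1489      2.772      4.168
  Δ          0.03764    0.01255    -0.0251   -0.01255
  eq          0.0677     0.1614      2.747      4.155
  solve Keq expr → x = -0.01255; check Q = 6.2580e+05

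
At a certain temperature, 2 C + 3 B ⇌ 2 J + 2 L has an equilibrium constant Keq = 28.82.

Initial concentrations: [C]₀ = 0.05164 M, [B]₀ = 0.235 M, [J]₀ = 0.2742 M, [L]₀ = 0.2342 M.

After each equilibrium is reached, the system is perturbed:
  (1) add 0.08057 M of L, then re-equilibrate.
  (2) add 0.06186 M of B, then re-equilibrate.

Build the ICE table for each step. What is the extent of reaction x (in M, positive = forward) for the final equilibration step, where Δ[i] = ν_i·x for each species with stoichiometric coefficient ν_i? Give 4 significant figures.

Q₀ = 119.2 vs Keq = 28.82 ⇒ Q>K, reverse
Step 1:
                    C           B           J           L
  Initial     0.05164       0.235      0.2742      0.2342
  Change       0.0212      0.0318     -0.0212     -0.0212
  Equil       0.07284      0.2668       0.253       0.213
  solve Keq expr → x = -0.0106; check Q = 28.82
Then add 0.08057 M of L.
Step 2:
                    C           B           J           L
  Initial     0.07284      0.2668       0.253      0.2936
  Change      0.01127     0.01691    -0.01127    -0.01127
  Equil       0.08411      0.2837      0.2417      0.2823
  solve Keq expr → x = -0.005637; check Q = 28.82
Then add 0.06186 M of B.
Step 3:
                    C           B           J           L
  Initial     0.08411      0.3456      0.2417      0.2823
  Change     -0.01099    -0.01648     0.01099     0.01099
  Equil       0.07313      0.3291      0.2527      0.2933
  solve Keq expr → x = 0.005493; check Q = 28.82

x = 0.005493 M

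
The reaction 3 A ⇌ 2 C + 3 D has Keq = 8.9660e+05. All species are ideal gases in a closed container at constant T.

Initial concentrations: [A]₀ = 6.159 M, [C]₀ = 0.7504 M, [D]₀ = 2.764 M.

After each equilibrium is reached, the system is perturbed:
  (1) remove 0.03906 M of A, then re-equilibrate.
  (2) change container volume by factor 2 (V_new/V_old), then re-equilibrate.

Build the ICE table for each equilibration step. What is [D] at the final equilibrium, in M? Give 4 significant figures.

[D]_eq = 4.362 M

Q₀ = 0.05089 vs Keq = 8.9660e+05 ⇒ Q<K, forward
Step 1:
                  A         C         D
  init        6.159    0.7504     2.764
  Δ          -5.907     3.938     5.907
  eq         0.2519     4.688     8.671
  solve Keq expr → x = 1.969; check Q = 8.9660e+05
Then remove 0.03906 M of A.
Step 2:
                  A         C         D
  init       0.2128     4.688     8.671
  Δ          0.0371  -0.02473   -0.0371
  eq         0.2499     4.664     8.634
  solve Keq expr → x = -0.01237; check Q = 8.9660e+05
Then change container volume by factor 2 (V_new/V_old).
Step 3:
                  A         C         D
  init        0.125     2.332     4.317
  Δ        -0.04475   0.02983   0.04475
  eq        0.08022     2.362     4.362
  solve Keq expr → x = 0.01492; check Q = 8.9660e+05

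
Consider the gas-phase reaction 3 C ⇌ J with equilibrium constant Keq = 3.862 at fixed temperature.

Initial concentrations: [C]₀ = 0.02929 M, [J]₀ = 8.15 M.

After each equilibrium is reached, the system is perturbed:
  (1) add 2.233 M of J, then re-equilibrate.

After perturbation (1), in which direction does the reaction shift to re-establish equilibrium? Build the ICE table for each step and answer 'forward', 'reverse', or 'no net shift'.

Q₀ = 3.2434e+05 vs Keq = 3.862 ⇒ Q>K, reverse
Step 1:
                    C           J
  I           0.02929        8.15
  C             1.231     -0.4105
  E             1.261        7.74
  solve Keq expr → x = -0.4105; check Q = 3.862
Then add 2.233 M of J.
Step 2:
                    C           J
  I             1.261       9.973
  C            0.1095     -0.0365
  E              1.37       9.936
  solve Keq expr → x = -0.0365; check Q = 3.862

Direction: reverse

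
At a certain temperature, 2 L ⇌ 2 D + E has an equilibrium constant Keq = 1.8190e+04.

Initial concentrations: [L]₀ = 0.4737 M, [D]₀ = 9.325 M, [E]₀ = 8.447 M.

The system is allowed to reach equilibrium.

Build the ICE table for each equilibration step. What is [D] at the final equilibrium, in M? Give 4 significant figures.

[D]_eq = 9.59 M

Q₀ = 3273 vs Keq = 1.8190e+04 ⇒ Q<K, forward
Step 1:
                    L           D           E
  I            0.4737       9.325       8.447
  C           -0.2654      0.2654      0.1327
  E            0.2083        9.59        8.58
  solve Keq expr → x = 0.1327; check Q = 1.8190e+04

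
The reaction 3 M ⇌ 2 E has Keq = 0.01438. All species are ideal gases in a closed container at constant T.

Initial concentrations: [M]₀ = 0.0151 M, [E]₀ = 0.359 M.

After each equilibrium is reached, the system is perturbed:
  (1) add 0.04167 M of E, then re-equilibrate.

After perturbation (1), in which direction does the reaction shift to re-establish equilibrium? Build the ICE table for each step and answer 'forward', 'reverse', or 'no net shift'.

Q₀ = 3.7433e+04 vs Keq = 0.01438 ⇒ Q>K, reverse
Step 1:
                    M           E
  I            0.0151       0.359
  C            0.4765     -0.3177
  E            0.4916     0.04133
  solve Keq expr → x = -0.1588; check Q = 0.01438
Then add 0.04167 M of E.
Step 2:
                    M           E
  I            0.4916       0.083
  C           0.05234     -0.0349
  E            0.5439     0.04811
  solve Keq expr → x = -0.01745; check Q = 0.01438

Direction: reverse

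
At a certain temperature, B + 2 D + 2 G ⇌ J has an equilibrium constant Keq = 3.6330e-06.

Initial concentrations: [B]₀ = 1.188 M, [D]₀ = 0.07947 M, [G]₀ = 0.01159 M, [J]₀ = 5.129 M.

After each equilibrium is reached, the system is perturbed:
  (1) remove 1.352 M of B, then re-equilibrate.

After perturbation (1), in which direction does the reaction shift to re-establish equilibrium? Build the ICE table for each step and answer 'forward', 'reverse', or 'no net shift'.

Q₀ = 5.0891e+06 vs Keq = 3.6330e-06 ⇒ Q>K, reverse
Step 1:
                  B         D         G         J
  init        1.188   0.07947   0.01159     5.129
  Δ           4.918     9.835     9.835    -4.918
  eq          6.106     9.915     9.847    0.2114
  solve Keq expr → x = -4.918; check Q = 3.6330e-06
Then remove 1.352 M of B.
Step 2:
                  B         D         G         J
  init        4.754     9.915     9.847    0.2114
  Δ         0.03999   0.07998   0.07998  -0.03999
  eq          4.794     9.995     9.927    0.1714
  solve Keq expr → x = -0.03999; check Q = 3.6330e-06

Direction: reverse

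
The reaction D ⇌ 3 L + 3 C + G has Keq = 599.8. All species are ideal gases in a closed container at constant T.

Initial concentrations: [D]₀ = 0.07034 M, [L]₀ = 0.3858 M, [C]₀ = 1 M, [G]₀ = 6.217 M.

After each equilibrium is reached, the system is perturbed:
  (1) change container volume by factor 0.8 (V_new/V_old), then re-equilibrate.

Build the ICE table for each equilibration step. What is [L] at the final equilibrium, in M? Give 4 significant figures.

[L]_eq = 0.7027 M

Q₀ = 5.075 vs Keq = 599.8 ⇒ Q<K, forward
Step 1:
                  D         L         C         G
  Initial   0.07034    0.3858         1     6.217
  Change    -0.0667    0.2001    0.2001    0.0667
  Equil    0.003642    0.5859       1.2     6.284
  solve Keq expr → x = 0.0667; check Q = 599.8
Then change container volume by factor 0.8 (V_new/V_old).
Step 2:
                  D         L         C         G
  Initial  0.004552    0.7324       1.5     7.855
  Change   0.009879  -0.02964  -0.02964 -0.009879
  Equil     0.01443    0.7027      1.47     7.845
  solve Keq expr → x = -0.009879; check Q = 599.8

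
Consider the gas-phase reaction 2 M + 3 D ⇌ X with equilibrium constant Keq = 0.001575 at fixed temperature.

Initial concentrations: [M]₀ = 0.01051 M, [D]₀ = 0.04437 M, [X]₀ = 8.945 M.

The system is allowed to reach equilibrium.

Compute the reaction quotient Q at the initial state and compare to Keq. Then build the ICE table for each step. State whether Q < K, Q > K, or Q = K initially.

Q₀ = 9.2706e+08; Q > K (proceeds reverse)

Q₀ = 9.2706e+08 vs Keq = 0.001575 ⇒ Q>K, reverse
Step 1:
                  M         D         X
  Initial   0.01051   0.04437     8.945
  Change      4.168     6.251    -2.084
  Equil       4.178     6.296     6.861
  solve Keq expr → x = -2.084; check Q = 0.001575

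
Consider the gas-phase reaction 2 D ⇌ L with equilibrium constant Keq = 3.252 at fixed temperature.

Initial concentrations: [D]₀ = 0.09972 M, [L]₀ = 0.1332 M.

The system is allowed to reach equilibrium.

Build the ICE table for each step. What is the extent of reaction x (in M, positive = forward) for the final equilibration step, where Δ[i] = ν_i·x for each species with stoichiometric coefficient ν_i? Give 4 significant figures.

x = -0.0364 M

Q₀ = 13.39 vs Keq = 3.252 ⇒ Q>K, reverse
Step 1:
                  D         L
  Initial   0.09972    0.1332
  Change    0.07281   -0.0364
  Equil      0.1725    0.0968
  solve Keq expr → x = -0.0364; check Q = 3.252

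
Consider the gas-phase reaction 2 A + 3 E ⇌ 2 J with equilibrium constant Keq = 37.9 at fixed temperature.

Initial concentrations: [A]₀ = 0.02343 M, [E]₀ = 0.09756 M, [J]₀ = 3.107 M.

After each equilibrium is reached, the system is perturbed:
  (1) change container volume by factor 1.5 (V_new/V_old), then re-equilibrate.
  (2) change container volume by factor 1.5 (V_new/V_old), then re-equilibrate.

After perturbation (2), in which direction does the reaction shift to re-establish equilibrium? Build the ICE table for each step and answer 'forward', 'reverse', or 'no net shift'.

Q₀ = 1.8937e+07 vs Keq = 37.9 ⇒ Q>K, reverse
Step 1:
                    A           E           J
  I           0.02343     0.09756       3.107
  C            0.5074       0.761     -0.5074
  E            0.5308      0.8586         2.6
  solve Keq expr → x = -0.2537; check Q = 37.9
Then change container volume by factor 1.5 (V_new/V_old).
Step 2:
                    A           E           J
  I            0.3539      0.5724       1.733
  C           0.09176      0.1376    -0.09176
  E            0.4456        0.71       1.641
  solve Keq expr → x = -0.04588; check Q = 37.9
Then change container volume by factor 1.5 (V_new/V_old).
Step 3:
                    A           E           J
  I            0.2971      0.4734       1.094
  C           0.07397       0.111    -0.07397
  E             0.371      0.5843        1.02
  solve Keq expr → x = -0.03698; check Q = 37.9

Direction: reverse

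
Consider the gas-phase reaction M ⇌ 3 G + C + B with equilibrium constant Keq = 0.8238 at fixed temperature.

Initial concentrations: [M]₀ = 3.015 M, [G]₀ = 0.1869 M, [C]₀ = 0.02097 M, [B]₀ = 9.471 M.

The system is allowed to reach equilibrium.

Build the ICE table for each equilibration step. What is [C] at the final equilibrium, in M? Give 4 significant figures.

Q₀ = 4.3007e-04 vs Keq = 0.8238 ⇒ Q<K, forward
Step 1:
                    M           G           C           B
  Initial       3.015      0.1869     0.02097       9.471
  Change      -0.2537       0.761      0.2537      0.2537
  Equil         2.761      0.9479      0.2746       9.725
  solve Keq expr → x = 0.2537; check Q = 0.8238

[C]_eq = 0.2746 M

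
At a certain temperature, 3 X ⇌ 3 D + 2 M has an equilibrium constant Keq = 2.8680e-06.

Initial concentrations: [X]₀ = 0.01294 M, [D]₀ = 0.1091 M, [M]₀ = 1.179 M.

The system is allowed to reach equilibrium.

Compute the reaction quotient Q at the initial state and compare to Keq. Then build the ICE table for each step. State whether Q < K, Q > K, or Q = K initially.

Q₀ = 833.1; Q > K (proceeds reverse)

Q₀ = 833.1 vs Keq = 2.8680e-06 ⇒ Q>K, reverse
Step 1:
                   X          D          M
  init       0.01294     0.1091      1.179
  Δ           0.1075    -0.1075   -0.07167
  eq          0.1204   0.001599      1.107
  solve Keq expr → x = -0.03583; check Q = 2.8680e-06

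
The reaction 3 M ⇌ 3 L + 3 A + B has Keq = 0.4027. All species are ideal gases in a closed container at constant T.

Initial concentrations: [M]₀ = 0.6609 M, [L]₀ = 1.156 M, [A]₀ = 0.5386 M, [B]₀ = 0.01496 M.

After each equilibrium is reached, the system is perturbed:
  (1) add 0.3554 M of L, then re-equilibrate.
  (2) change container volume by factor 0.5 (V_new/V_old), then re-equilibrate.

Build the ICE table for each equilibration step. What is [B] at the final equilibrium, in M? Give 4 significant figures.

Q₀ = 0.01251 vs Keq = 0.4027 ⇒ Q<K, forward
Step 1:
                    M           L           A           B
  I            0.6609       1.156      0.5386     0.01496
  C           -0.1573      0.1573      0.1573     0.05243
  E            0.5036       1.313      0.6959     0.06739
  solve Keq expr → x = 0.05243; check Q = 0.4027
Then add 0.3554 M of L.
Step 2:
                    M           L           A           B
  I            0.5036       1.669      0.6959     0.06739
  C           0.04101    -0.04101    -0.04101    -0.01367
  E            0.5446       1.628      0.6549     0.05372
  solve Keq expr → x = -0.01367; check Q = 0.4027
Then change container volume by factor 0.5 (V_new/V_old).
Step 3:
                    M           L           A           B
  I             1.089       3.255        1.31      0.1074
  C            0.2385     -0.2385     -0.2385    -0.07951
  E             1.328       3.017       1.071     0.02793
  solve Keq expr → x = -0.07951; check Q = 0.4027

[B]_eq = 0.02793 M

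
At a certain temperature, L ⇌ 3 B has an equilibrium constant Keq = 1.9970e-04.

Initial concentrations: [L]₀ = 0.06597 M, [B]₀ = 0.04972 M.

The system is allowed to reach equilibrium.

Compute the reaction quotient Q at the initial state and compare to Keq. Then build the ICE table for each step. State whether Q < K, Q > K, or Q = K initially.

Q₀ = 0.001863; Q > K (proceeds reverse)

Q₀ = 0.001863 vs Keq = 1.9970e-04 ⇒ Q>K, reverse
Step 1:
                   L          B
  Initial    0.06597    0.04972
  Change    0.008381   -0.02514
  Equil      0.07435    0.02458
  solve Keq expr → x = -0.008381; check Q = 1.9970e-04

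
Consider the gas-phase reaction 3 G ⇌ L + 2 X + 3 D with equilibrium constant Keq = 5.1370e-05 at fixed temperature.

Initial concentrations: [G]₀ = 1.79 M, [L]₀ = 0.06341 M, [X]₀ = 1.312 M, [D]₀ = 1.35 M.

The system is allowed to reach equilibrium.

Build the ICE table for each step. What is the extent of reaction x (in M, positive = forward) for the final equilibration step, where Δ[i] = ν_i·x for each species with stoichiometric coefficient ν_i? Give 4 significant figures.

Q₀ = 0.04682 vs Keq = 5.1370e-05 ⇒ Q>K, reverse
Step 1:
                   G          L          X          D
  I             1.79    0.06341      1.312       1.35
  C           0.1897   -0.06323    -0.1265    -0.1897
  E             1.98 1.8152e-04      1.186       1.16
  solve Keq expr → x = -0.06323; check Q = 5.1370e-05

x = -0.06323 M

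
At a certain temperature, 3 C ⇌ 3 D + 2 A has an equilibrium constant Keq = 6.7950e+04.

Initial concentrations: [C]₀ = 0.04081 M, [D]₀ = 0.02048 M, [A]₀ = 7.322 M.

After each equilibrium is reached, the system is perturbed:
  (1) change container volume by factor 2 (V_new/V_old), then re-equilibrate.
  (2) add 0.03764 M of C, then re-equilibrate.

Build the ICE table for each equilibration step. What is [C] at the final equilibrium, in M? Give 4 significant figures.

[C]_eq = 0.00378 M

Q₀ = 6.776 vs Keq = 6.7950e+04 ⇒ Q<K, forward
Step 1:
                   C          D          A
  init       0.04081    0.02048      7.322
  Δ         -0.03562    0.03562    0.02374
  eq        0.005195     0.0561      7.346
  solve Keq expr → x = 0.01187; check Q = 6.7950e+04
Then change container volume by factor 2 (V_new/V_old).
Step 2:
                   C          D          A
  init      0.002597    0.02805      3.673
  Δ       -9.0796e-04 9.0796e-04 6.0530e-04
  eq        0.001689    0.02896      3.673
  solve Keq expr → x = 3.0265e-04; check Q = 6.7950e+04
Then add 0.03764 M of C.
Step 3:
                   C          D          A
  init       0.03933    0.02896      3.673
  Δ         -0.03555    0.03555     0.0237
  eq         0.00378    0.06451      3.697
  solve Keq expr → x = 0.01185; check Q = 6.7950e+04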